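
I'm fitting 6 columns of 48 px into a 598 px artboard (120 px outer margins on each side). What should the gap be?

Content width = 598 − 2·120 = 358 px.
6 columns take 6·48 = 288 px; remaining 70 splits into 5 gaps.
g = 70 / 5 = 14 px.

14 px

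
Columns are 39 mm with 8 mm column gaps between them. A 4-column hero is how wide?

180 mm

4 columns plus 3 column gaps: 156 + 24 = 180 mm.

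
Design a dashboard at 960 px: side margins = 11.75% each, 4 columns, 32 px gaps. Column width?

960 × (1 − 2·11.75%) = 960 × 76.5% = 734.4 px for the columns.
Subtracting 3 gaps of 32 leaves 638.4 for 4 columns, so c = 159.6 px.

159.6 px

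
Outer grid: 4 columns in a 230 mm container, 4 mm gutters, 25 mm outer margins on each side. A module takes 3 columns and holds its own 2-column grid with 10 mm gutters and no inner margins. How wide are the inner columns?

62 mm

Outer content = 230 − 2·25 = 180 mm.
4 columns + 3 gutters: 4c + 3·4 = 180.
4c = 180 − 12 = 168, so c = 42 mm.
Span of 3: 3·42 + 2·4 = 126 + 8 = 134 mm.
Subtracting 1 gutter of 10 leaves 124 for 2 columns, so d = 62 mm.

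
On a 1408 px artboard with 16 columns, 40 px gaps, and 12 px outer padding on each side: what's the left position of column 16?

1347 px

Subtract both margins: 1408 − 2·12 = 1384 px.
16c + 15·40 = 1384 → 16c = 784 → c = 49 px.
Column 16 starts at margin + 15·(column + gutter) = 12 + 15·89 = 1347 px.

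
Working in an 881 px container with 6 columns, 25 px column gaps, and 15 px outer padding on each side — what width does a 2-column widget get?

267 px

Subtract both margins: 881 − 2·15 = 851 px.
6 columns + 5 column gaps: 6c + 5·25 = 851.
6c = 851 − 125 = 726, so c = 121 px.
Span of 2: 2·121 + 1·25 = 242 + 25 = 267 px.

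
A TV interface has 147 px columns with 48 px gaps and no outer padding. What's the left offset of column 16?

2925 px

No margin, so column 16 starts at 15·(column + gutter) = 15·195 = 2925 px.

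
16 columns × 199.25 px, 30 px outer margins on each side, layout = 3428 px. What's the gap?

Subtract both margins: 3428 − 2·30 = 3368 px.
Columns use 3188 px, leaving 180 px across 15 gaps = 12 px each.

12 px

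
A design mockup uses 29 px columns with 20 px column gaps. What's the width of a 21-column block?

1009 px

21-column span = 21·29 + 20·20 = 1009 px.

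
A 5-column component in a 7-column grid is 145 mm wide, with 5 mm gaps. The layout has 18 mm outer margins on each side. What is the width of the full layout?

241 mm

Subtracting 4 gaps of 5 leaves 125 for 5 columns, so c = 25 mm.
Layout = 2·18 + 7·25 + 6·5 = 36 + 175 + 30 = 241 mm.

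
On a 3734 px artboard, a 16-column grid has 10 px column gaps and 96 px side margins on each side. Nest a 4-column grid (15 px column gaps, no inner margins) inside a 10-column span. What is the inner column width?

541.25 px

Inside the margins: 3734 − 192 = 3542 px.
16 columns + 15 column gaps: 16c + 15·10 = 3542.
16c = 3542 − 150 = 3392, so c = 212 px.
Span of 10: 10·212 + 9·10 = 2120 + 90 = 2210 px.
Subtracting 3 column gaps of 15 leaves 2165 for 4 columns, so d = 541.25 px.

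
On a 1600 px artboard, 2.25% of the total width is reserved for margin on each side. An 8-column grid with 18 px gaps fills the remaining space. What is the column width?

175.25 px

Margins: 2.25% × 1600 = 36 px each, so content = 1600 − 72 = 1528 px.
1528 − 7·18 = 1402; ÷8 gives c = 175.25 px.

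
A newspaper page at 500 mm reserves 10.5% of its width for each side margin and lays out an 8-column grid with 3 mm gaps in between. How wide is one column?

Each margin = 10.5% of 500 = 52.5 mm; content = 500 − 2·52.5 = 395 mm.
8c + 7·3 = 395 → 8c = 374 → c = 46.75 mm.

46.75 mm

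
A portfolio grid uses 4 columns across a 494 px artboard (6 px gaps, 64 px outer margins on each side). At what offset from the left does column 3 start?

Take off 128 px of margins, leaving 366 px.
4c + 3·6 = 366 → 4c = 348 → c = 87 px.
Before column 3: the margin + 2 columns + 2 gaps.
Offset = 64 + 2·(87 + 6) = 64 + 186 = 250 px.

250 px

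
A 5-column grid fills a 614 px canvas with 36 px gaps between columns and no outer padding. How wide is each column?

614 − 4·36 = 470; ÷5 gives c = 94 px.

94 px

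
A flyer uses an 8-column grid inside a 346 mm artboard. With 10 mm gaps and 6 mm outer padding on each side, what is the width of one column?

33 mm

Content width = 346 − 2·6 = 334 mm.
334 − 7·10 = 264; ÷8 gives c = 33 mm.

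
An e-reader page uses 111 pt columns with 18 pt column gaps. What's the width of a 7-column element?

7 columns plus 6 column gaps: 777 + 108 = 885 pt.

885 pt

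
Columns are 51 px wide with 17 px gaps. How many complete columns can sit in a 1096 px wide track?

k columns need k·51 + (k−1)·17 = k·68 − 17.
k·68 − 17 ≤ 1096 → k ≤ 1113 / 68 ≈ 16.37, so k = 16.

16 columns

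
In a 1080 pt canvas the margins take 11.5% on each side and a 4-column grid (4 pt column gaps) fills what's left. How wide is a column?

Margins: 11.5% × 1080 = 124.2 pt each, so content = 1080 − 248.4 = 831.6 pt.
4 columns + 3 column gaps: 4c + 3·4 = 831.6.
4c = 831.6 − 12 = 819.6, so c = 204.9 pt.

204.9 pt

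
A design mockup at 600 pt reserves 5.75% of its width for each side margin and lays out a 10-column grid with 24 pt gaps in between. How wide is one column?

600 × (1 − 2·5.75%) = 600 × 88.5% = 531 pt for the columns.
10c + 9·24 = 531 → 10c = 315 → c = 31.5 pt.

31.5 pt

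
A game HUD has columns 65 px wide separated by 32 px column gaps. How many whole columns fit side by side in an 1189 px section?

12 columns

k columns need k·65 + (k−1)·32 = k·97 − 32.
k·97 − 32 ≤ 1189 → k ≤ 1221 / 97 ≈ 12.59, so k = 12.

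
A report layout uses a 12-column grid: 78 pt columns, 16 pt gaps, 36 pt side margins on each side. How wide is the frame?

1184 pt

Adding margins, columns and gutters: 72 + 936 + 176 = 1184 pt.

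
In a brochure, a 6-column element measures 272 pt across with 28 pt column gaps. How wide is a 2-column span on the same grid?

72 pt

6c + 5·28 = 272 → 6c = 132 → c = 22 pt.
2-column span = 2·22 + 1·28 = 72 pt.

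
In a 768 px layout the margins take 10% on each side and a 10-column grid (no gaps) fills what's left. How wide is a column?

Margins: 10% × 768 = 76.8 px each, so content = 768 − 153.6 = 614.4 px.
614.4 / 10 = 61.44 px per column.

61.44 px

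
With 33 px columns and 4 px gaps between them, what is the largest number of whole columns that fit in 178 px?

4 columns

4 columns: 4·33 + 3·4 = 144 px ≤ 178.
5 columns: 181 px > 178. So 4.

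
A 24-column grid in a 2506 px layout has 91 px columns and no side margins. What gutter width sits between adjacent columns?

Columns use 2184 px, leaving 322 px across 23 gutters = 14 px each.

14 px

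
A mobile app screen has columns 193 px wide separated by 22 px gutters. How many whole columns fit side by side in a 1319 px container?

6 columns

Each extra column adds 193 + 22 = 215 px.
(1319 + 22) / 215 = 6.24, so 6 columns fit.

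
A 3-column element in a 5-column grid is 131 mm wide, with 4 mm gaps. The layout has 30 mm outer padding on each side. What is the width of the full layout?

131 − 2·4 = 123; ÷3 gives c = 41 mm.
Layout = 2·30 + 5·41 + 4·4 = 60 + 205 + 16 = 281 mm.

281 mm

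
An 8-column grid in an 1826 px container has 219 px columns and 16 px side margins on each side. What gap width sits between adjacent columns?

Subtract both margins: 1826 − 2·16 = 1794 px.
8·219 + 7g = 1794 → 7g = 42 → g = 6 px.

6 px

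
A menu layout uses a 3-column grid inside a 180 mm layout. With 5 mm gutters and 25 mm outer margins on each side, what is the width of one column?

40 mm

Inside the margins: 180 − 50 = 130 mm.
3c + 2·5 = 130 → 3c = 120 → c = 40 mm.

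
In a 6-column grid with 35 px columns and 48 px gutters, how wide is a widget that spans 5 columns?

367 px

Span of 5: 5·35 + 4·48 = 175 + 192 = 367 px.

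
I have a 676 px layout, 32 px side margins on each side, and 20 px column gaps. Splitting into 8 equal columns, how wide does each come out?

59 px

Take off 64 px of margins, leaving 612 px.
8 columns + 7 column gaps: 8c + 7·20 = 612.
8c = 612 − 140 = 472, so c = 59 px.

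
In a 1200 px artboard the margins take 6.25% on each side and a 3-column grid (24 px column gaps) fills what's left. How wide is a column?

334 px

Margins: 6.25% × 1200 = 75 px each, so content = 1200 − 150 = 1050 px.
Subtracting 2 column gaps of 24 leaves 1002 for 3 columns, so c = 334 px.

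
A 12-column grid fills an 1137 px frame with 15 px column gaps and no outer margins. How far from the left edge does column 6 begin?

12 columns + 11 column gaps: 12c + 11·15 = 1137.
12c = 1137 − 165 = 972, so c = 81 px.
No margin, so column 6 starts at 5·(column + gutter) = 5·96 = 480 px.

480 px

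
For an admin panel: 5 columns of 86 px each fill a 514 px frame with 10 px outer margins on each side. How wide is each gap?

Inside the margins: 514 − 20 = 494 px.
5·86 + 4g = 494 → 4g = 64 → g = 16 px.

16 px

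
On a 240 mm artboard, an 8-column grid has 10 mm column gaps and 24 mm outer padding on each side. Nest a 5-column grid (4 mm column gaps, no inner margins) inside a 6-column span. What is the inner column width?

25.1 mm

Inside the margins: 240 − 48 = 192 mm.
Subtracting 7 column gaps of 10 leaves 122 for 8 columns, so c = 15.25 mm.
6 columns plus 5 column gaps: 91.5 + 50 = 141.5 mm.
5d + 4·4 = 141.5 → 5d = 125.5 → d = 25.1 mm.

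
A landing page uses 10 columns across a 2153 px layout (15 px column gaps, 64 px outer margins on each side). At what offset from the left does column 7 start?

1288 px

Take off 128 px of margins, leaving 2025 px.
Subtracting 9 column gaps of 15 leaves 1890 for 10 columns, so c = 189 px.
Before column 7: the margin + 6 columns + 6 column gaps.
Offset = 64 + 6·(189 + 15) = 64 + 1224 = 1288 px.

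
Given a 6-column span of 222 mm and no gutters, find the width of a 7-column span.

6c = 222 → c = 37 mm.
With no gutters, 7 columns span 7·37 = 259 mm.

259 mm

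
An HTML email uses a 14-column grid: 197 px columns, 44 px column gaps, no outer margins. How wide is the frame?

3330 px

Summing: 2758 + 572 = 3330 px.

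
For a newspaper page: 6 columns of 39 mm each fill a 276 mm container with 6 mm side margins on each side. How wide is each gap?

Content width = 276 − 2·6 = 264 mm.
6 columns take 6·39 = 234 mm; remaining 30 splits into 5 gaps.
g = 30 / 5 = 6 mm.

6 mm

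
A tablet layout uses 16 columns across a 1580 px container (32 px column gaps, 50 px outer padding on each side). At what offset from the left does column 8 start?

711.5 px

Content = 1580 − 2·50 = 1480 px.
16c + 15·32 = 1480 → 16c = 1000 → c = 62.5 px.
Before column 8: the margin + 7 columns + 7 column gaps.
Offset = 50 + 7·(62.5 + 32) = 50 + 661.5 = 711.5 px.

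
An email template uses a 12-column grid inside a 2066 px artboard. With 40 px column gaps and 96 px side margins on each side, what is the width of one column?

119.5 px

Content width = 2066 − 2·96 = 1874 px.
Subtracting 11 column gaps of 40 leaves 1434 for 12 columns, so c = 119.5 px.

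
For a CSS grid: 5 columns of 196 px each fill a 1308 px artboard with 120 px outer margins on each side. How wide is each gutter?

22 px

Inside the margins: 1308 − 240 = 1068 px.
Columns use 980 px, leaving 88 px across 4 gutters = 22 px each.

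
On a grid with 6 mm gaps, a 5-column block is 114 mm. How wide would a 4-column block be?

114 − 4·6 = 90; ÷5 gives c = 18 mm.
4-column span = 4·18 + 3·6 = 90 mm.

90 mm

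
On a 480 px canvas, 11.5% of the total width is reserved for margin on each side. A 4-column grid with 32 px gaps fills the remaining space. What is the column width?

480 × (1 − 2·11.5%) = 480 × 77% = 369.6 px for the columns.
369.6 − 3·32 = 273.6; ÷4 gives c = 68.4 px.

68.4 px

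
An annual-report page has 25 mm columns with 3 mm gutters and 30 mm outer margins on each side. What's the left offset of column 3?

Each column+gutter stride is 28 mm; 2 of them past the 30 mm margin is 30 + 56 = 86 mm.

86 mm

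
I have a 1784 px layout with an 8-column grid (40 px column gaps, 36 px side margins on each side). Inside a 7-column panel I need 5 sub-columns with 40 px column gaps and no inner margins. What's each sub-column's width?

Take off 72 px of margins, leaving 1712 px.
8 columns + 7 column gaps: 8c + 7·40 = 1712.
8c = 1712 − 280 = 1432, so c = 179 px.
7 columns plus 6 column gaps: 1253 + 240 = 1493 px.
Subtracting 4 column gaps of 40 leaves 1333 for 5 columns, so d = 266.6 px.

266.6 px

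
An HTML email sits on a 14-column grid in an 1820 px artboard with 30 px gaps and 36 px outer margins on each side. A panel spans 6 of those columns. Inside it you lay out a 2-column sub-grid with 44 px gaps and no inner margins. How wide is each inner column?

344 px

Take off 72 px of margins, leaving 1748 px.
14c + 13·30 = 1748 → 14c = 1358 → c = 97 px.
Span of 6: 6·97 + 5·30 = 582 + 150 = 732 px.
2 columns + 1 gap: 2d + 1·44 = 732.
2d = 732 − 44 = 688, so d = 344 px.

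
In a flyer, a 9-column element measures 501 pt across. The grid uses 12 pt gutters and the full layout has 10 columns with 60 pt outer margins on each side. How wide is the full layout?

678 pt

9c + 8·12 = 501 → 9c = 405 → c = 45 pt.
Layout = 2·60 + 10·45 + 9·12 = 120 + 450 + 108 = 678 pt.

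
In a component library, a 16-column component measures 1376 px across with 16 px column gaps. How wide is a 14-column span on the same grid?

1202 px

1376 − 15·16 = 1136; ÷16 gives c = 71 px.
14 columns plus 13 column gaps: 994 + 208 = 1202 px.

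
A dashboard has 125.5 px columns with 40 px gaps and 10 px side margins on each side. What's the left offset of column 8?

1168.5 px

Before column 8: the margin + 7 columns + 7 gaps.
Offset = 10 + 7·(125.5 + 40) = 10 + 1158.5 = 1168.5 px.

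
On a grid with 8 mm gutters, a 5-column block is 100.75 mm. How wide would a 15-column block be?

5 columns + 4 gutters: 5c + 4·8 = 100.75.
5c = 100.75 − 32 = 68.75, so c = 13.75 mm.
15-column span = 15·13.75 + 14·8 = 318.25 mm.

318.25 mm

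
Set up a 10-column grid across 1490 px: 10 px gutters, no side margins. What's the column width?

10c + 9·10 = 1490 → 10c = 1400 → c = 140 px.

140 px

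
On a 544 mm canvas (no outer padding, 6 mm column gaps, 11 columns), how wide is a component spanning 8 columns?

394 mm

Subtracting 10 column gaps of 6 leaves 484 for 11 columns, so c = 44 mm.
8 columns plus 7 column gaps: 352 + 42 = 394 mm.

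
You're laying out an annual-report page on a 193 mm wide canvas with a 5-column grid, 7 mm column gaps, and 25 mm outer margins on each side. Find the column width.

Inside the margins: 193 − 50 = 143 mm.
5c + 4·7 = 143 → 5c = 115 → c = 23 mm.

23 mm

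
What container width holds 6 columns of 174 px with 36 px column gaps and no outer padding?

Total width: 6·174 + 5·36 = 1224 px.

1224 px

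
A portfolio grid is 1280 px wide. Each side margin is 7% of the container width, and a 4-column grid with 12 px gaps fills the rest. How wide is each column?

266.2 px

Each margin = 7% of 1280 = 89.6 px; content = 1280 − 2·89.6 = 1100.8 px.
1100.8 − 3·12 = 1064.8; ÷4 gives c = 266.2 px.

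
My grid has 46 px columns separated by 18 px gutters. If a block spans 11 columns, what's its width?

686 px

Span of 11: 11·46 + 10·18 = 506 + 180 = 686 px.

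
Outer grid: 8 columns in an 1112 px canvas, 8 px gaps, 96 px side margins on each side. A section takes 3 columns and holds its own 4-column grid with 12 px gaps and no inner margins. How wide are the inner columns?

Outer content = 1112 − 2·96 = 920 px.
920 − 7·8 = 864; ÷8 gives c = 108 px.
3-column span = 3·108 + 2·8 = 340 px.
Subtracting 3 gaps of 12 leaves 304 for 4 columns, so d = 76 px.

76 px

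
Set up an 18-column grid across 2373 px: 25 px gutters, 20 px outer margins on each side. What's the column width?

Inside the margins: 2373 − 40 = 2333 px.
Subtracting 17 gutters of 25 leaves 1908 for 18 columns, so c = 106 px.

106 px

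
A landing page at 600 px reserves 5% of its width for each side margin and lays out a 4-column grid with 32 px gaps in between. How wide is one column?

600 × (1 − 2·5%) = 600 × 90% = 540 px for the columns.
540 − 3·32 = 444; ÷4 gives c = 111 px.

111 px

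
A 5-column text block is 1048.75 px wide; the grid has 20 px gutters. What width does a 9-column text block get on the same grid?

1903.75 px

5 columns + 4 gutters: 5c + 4·20 = 1048.75.
5c = 1048.75 − 80 = 968.75, so c = 193.75 px.
9-column span = 9·193.75 + 8·20 = 1903.75 px.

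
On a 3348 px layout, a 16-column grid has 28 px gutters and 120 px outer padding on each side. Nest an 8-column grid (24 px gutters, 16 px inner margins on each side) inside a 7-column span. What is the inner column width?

Inside the margins: 3348 − 240 = 3108 px.
16c + 15·28 = 3108 → 16c = 2688 → c = 168 px.
7 columns plus 6 gutters: 1176 + 168 = 1344 px.
Inner content = 1344 − 2·16 = 1312 px.
8 columns + 7 gutters: 8d + 7·24 = 1312.
8d = 1312 − 168 = 1144, so d = 143 px.

143 px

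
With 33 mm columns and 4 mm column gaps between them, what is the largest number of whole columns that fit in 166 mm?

4 columns

4 columns: 4·33 + 3·4 = 144 mm ≤ 166.
5 columns: 181 mm > 166. So 4.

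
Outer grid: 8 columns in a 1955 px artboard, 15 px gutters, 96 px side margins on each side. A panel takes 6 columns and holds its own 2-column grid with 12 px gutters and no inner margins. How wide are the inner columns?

Subtract both margins: 1955 − 2·96 = 1763 px.
1763 − 7·15 = 1658; ÷8 gives c = 207.25 px.
Span of 6: 6·207.25 + 5·15 = 1243.5 + 75 = 1318.5 px.
Subtracting 1 gutter of 12 leaves 1306.5 for 2 columns, so d = 653.25 px.

653.25 px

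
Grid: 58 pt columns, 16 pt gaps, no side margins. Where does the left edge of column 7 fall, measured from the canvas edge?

No margin, so column 7 starts at 6·(column + gutter) = 6·74 = 444 pt.

444 pt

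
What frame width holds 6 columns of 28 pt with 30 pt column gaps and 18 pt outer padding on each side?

Adding margins, columns and gutters: 36 + 168 + 150 = 354 pt.

354 pt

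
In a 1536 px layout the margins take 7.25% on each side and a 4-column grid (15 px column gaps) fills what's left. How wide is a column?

Each margin = 7.25% of 1536 = 111.36 px; content = 1536 − 2·111.36 = 1313.28 px.
4c + 3·15 = 1313.28 → 4c = 1268.28 → c = 317.07 px.

317.07 px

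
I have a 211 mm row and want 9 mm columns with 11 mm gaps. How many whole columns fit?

11 columns

Each extra column adds 9 + 11 = 20 mm.
(211 + 11) / 20 = 11.10, so 11 columns fit.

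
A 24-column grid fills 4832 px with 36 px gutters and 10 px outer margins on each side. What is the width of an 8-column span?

Take off 20 px of margins, leaving 4812 px.
4812 − 23·36 = 3984; ÷24 gives c = 166 px.
8 columns plus 7 gutters: 1328 + 252 = 1580 px.

1580 px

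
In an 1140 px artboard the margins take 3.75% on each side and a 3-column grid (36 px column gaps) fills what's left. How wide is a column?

1140 × (1 − 2·3.75%) = 1140 × 92.5% = 1054.5 px for the columns.
1054.5 − 2·36 = 982.5; ÷3 gives c = 327.5 px.

327.5 px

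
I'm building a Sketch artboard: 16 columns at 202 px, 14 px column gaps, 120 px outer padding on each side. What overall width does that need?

Total width: 2·120 + 16·202 + 15·14 = 3682 px.

3682 px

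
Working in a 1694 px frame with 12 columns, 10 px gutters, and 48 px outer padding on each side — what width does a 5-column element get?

Take off 96 px of margins, leaving 1598 px.
12c + 11·10 = 1598 → 12c = 1488 → c = 124 px.
5-column span = 5·124 + 4·10 = 660 px.

660 px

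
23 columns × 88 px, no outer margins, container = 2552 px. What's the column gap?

23 columns take 23·88 = 2024 px; remaining 528 splits into 22 column gaps.
g = 528 / 22 = 24 px.

24 px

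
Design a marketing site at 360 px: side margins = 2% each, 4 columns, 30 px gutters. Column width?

Each margin = 2% of 360 = 7.2 px; content = 360 − 2·7.2 = 345.6 px.
345.6 − 3·30 = 255.6; ÷4 gives c = 63.9 px.

63.9 px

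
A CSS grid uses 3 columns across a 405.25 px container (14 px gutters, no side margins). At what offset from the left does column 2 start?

139.75 px

Subtracting 2 gutters of 14 leaves 377.25 for 3 columns, so c = 125.75 px.
Before column 2: 1 column + 1 gutter.
Offset = 1·(125.75 + 14) = 1·139.75 = 139.75 px.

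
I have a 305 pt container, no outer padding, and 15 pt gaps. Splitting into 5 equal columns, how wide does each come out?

5c + 4·15 = 305 → 5c = 245 → c = 49 pt.

49 pt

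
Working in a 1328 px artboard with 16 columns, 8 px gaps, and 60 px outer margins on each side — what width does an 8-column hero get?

600 px

Content width = 1328 − 2·60 = 1208 px.
16c + 15·8 = 1208 → 16c = 1088 → c = 68 px.
8-column span = 8·68 + 7·8 = 600 px.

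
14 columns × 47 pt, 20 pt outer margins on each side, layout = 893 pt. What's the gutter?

15 pt

Content width = 893 − 2·20 = 853 pt.
14·47 + 13g = 853 → 13g = 195 → g = 15 pt.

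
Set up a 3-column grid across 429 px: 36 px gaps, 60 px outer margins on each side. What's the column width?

Inside the margins: 429 − 120 = 309 px.
3c + 2·36 = 309 → 3c = 237 → c = 79 px.

79 px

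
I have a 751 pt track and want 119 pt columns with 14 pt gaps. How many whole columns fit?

k columns need k·119 + (k−1)·14 = k·133 − 14.
k·133 − 14 ≤ 751 → k ≤ 765 / 133 ≈ 5.75, so k = 5.

5 columns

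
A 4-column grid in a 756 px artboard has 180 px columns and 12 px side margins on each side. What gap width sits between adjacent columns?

4 px

Subtract both margins: 756 − 2·12 = 732 px.
Columns use 720 px, leaving 12 px across 3 gaps = 4 px each.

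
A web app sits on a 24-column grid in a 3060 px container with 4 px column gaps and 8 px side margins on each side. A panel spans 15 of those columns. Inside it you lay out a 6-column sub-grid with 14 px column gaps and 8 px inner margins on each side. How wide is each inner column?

302.5 px

Inside the margins: 3060 − 16 = 3044 px.
3044 − 23·4 = 2952; ÷24 gives c = 123 px.
15 columns plus 14 column gaps: 1845 + 56 = 1901 px.
Inner content = 1901 − 2·8 = 1885 px.
6d + 5·14 = 1885 → 6d = 1815 → d = 302.5 px.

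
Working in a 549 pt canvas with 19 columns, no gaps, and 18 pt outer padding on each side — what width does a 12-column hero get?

324 pt

Take off 36 pt of margins, leaving 513 pt.
513 / 19 = 27 pt per column.
With no gaps, 12 columns span 12·27 = 324 pt.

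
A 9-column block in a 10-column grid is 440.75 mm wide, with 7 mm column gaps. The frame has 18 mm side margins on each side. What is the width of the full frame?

9c + 8·7 = 440.75 → 9c = 384.75 → c = 42.75 mm.
Total width: 2·18 + 10·42.75 + 9·7 = 526.5 mm.

526.5 mm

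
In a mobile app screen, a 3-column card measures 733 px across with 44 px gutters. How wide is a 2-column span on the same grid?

474 px

3 columns + 2 gutters: 3c + 2·44 = 733.
3c = 733 − 88 = 645, so c = 215 px.
2 columns plus 1 gutter: 430 + 44 = 474 px.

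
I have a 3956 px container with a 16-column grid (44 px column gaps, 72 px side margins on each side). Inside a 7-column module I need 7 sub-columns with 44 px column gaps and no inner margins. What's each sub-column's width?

Subtract both margins: 3956 − 2·72 = 3812 px.
16c + 15·44 = 3812 → 16c = 3152 → c = 197 px.
Span of 7: 7·197 + 6·44 = 1379 + 264 = 1643 px.
Subtracting 6 column gaps of 44 leaves 1379 for 7 columns, so d = 197 px.

197 px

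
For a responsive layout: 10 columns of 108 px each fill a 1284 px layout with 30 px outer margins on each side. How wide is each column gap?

16 px

Subtract both margins: 1284 − 2·30 = 1224 px.
10 columns take 10·108 = 1080 px; remaining 144 splits into 9 column gaps.
g = 144 / 9 = 16 px.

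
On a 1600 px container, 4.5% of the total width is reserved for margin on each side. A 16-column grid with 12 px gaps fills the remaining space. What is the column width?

79.75 px

Margins: 4.5% × 1600 = 72 px each, so content = 1600 − 144 = 1456 px.
Subtracting 15 gaps of 12 leaves 1276 for 16 columns, so c = 79.75 px.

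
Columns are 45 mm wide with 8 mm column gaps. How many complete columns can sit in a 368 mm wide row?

Each extra column adds 45 + 8 = 53 mm.
(368 + 8) / 53 = 7.09, so 7 columns fit.

7 columns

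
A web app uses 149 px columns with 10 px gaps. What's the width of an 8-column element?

Span of 8: 8·149 + 7·10 = 1192 + 70 = 1262 px.

1262 px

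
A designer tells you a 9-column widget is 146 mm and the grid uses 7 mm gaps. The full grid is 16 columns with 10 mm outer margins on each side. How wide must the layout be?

285 mm

146 − 8·7 = 90; ÷9 gives c = 10 mm.
Adding margins, columns and gutters: 20 + 160 + 105 = 285 mm.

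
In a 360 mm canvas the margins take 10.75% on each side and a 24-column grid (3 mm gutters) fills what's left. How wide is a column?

Margins: 10.75% × 360 = 38.7 mm each, so content = 360 − 77.4 = 282.6 mm.
24c + 23·3 = 282.6 → 24c = 213.6 → c = 8.9 mm.

8.9 mm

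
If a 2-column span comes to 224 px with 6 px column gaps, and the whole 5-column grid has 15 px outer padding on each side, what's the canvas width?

Subtracting 1 column gap of 6 leaves 218 for 2 columns, so c = 109 px.
Canvas = 2·15 + 5·109 + 4·6 = 30 + 545 + 24 = 599 px.

599 px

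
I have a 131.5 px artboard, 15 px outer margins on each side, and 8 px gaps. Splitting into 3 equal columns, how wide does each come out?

Inside the margins: 131.5 − 30 = 101.5 px.
Subtracting 2 gaps of 8 leaves 85.5 for 3 columns, so c = 28.5 px.

28.5 px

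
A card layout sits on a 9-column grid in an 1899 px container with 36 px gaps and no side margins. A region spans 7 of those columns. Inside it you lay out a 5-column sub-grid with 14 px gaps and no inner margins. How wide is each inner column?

Subtracting 8 gaps of 36 leaves 1611 for 9 columns, so c = 179 px.
Span of 7: 7·179 + 6·36 = 1253 + 216 = 1469 px.
5 columns + 4 gaps: 5d + 4·14 = 1469.
5d = 1469 − 56 = 1413, so d = 282.6 px.

282.6 px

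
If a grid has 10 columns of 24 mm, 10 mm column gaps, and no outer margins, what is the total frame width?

Frame = 10·24 + 9·10 = 240 + 90 = 330 mm.

330 mm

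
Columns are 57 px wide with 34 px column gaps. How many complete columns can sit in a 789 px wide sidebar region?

9 columns: 9·57 + 8·34 = 785 px ≤ 789.
10 columns: 876 px > 789. So 9.

9 columns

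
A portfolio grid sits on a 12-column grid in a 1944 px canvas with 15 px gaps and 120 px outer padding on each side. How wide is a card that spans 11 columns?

1560.75 px

Take off 240 px of margins, leaving 1704 px.
Subtracting 11 gaps of 15 leaves 1539 for 12 columns, so c = 128.25 px.
11 columns plus 10 gaps: 1410.75 + 150 = 1560.75 px.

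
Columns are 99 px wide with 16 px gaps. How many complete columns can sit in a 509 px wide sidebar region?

4 columns

k columns need k·99 + (k−1)·16 = k·115 − 16.
k·115 − 16 ≤ 509 → k ≤ 525 / 115 ≈ 4.57, so k = 4.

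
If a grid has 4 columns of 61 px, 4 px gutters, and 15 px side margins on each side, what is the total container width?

Adding margins, columns and gutters: 30 + 244 + 12 = 286 px.

286 px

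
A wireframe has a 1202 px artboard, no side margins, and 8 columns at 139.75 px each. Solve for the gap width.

12 px

8 columns take 8·139.75 = 1118 px; remaining 84 splits into 7 gaps.
g = 84 / 7 = 12 px.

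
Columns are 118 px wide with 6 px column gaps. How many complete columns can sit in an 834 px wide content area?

Each extra column adds 118 + 6 = 124 px.
(834 + 6) / 124 = 6.77, so 6 columns fit.

6 columns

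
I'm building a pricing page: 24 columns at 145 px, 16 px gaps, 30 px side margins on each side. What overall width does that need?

Adding margins, columns and gutters: 60 + 3480 + 368 = 3908 px.

3908 px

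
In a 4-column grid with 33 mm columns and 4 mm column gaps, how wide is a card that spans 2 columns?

Span of 2: 2·33 + 1·4 = 66 + 4 = 70 mm.

70 mm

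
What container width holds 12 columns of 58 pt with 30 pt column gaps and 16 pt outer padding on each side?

Container = 2·16 + 12·58 + 11·30 = 32 + 696 + 330 = 1058 pt.

1058 pt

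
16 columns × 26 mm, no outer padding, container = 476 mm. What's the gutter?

4 mm

16·26 + 15g = 476 → 15g = 60 → g = 4 mm.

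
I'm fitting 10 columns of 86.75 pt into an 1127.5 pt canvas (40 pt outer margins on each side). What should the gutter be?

20 pt

Content width = 1127.5 − 2·40 = 1047.5 pt.
Columns use 867.5 pt, leaving 180 pt across 9 gutters = 20 pt each.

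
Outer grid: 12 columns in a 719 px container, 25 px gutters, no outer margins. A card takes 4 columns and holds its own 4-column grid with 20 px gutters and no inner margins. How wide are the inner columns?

719 − 11·25 = 444; ÷12 gives c = 37 px.
4 columns plus 3 gutters: 148 + 75 = 223 px.
4d + 3·20 = 223 → 4d = 163 → d = 40.75 px.

40.75 px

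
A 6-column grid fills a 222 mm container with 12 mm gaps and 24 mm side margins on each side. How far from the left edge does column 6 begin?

179 mm

Content = 222 − 2·24 = 174 mm.
6c + 5·12 = 174 → 6c = 114 → c = 19 mm.
Before column 6: the margin + 5 columns + 5 gaps.
Offset = 24 + 5·(19 + 12) = 24 + 155 = 179 mm.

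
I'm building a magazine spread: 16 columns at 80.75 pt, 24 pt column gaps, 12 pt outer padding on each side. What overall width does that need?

1676 pt

Total width: 2·12 + 16·80.75 + 15·24 = 1676 pt.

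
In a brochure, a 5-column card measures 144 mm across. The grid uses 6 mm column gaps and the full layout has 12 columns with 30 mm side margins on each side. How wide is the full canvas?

414 mm

5c + 4·6 = 144 → 5c = 120 → c = 24 mm.
Total width: 2·30 + 12·24 + 11·6 = 414 mm.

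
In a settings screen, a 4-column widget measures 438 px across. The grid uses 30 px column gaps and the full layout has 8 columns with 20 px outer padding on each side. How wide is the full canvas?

4c + 3·30 = 438 → 4c = 348 → c = 87 px.
Canvas = 2·20 + 8·87 + 7·30 = 40 + 696 + 210 = 946 px.

946 px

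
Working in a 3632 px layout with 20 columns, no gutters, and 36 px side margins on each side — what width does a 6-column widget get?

Take off 72 px of margins, leaving 3560 px.
3560 / 20 = 178 px per column.
With no gutters, 6 columns span 6·178 = 1068 px.

1068 px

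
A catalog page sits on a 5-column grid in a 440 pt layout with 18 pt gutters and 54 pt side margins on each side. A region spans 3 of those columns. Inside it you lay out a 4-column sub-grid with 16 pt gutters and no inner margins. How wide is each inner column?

36 pt

Subtract both margins: 440 − 2·54 = 332 pt.
332 − 4·18 = 260; ÷5 gives c = 52 pt.
3-column span = 3·52 + 2·18 = 192 pt.
4d + 3·16 = 192 → 4d = 144 → d = 36 pt.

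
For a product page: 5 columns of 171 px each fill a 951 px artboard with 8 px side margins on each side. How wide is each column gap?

20 px

Subtract both margins: 951 − 2·8 = 935 px.
Columns use 855 px, leaving 80 px across 4 column gaps = 20 px each.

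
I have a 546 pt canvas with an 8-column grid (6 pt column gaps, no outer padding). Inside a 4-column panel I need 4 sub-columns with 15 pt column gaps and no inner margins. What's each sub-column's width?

56.25 pt

8 columns + 7 column gaps: 8c + 7·6 = 546.
8c = 546 − 42 = 504, so c = 63 pt.
4-column span = 4·63 + 3·6 = 270 pt.
270 − 3·15 = 225; ÷4 gives d = 56.25 pt.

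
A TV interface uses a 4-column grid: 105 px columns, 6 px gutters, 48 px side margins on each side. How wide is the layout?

Adding margins, columns and gutters: 96 + 420 + 18 = 534 px.

534 px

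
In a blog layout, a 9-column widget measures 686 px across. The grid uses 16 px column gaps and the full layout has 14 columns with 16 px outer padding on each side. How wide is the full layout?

9 columns + 8 column gaps: 9c + 8·16 = 686.
9c = 686 − 128 = 558, so c = 62 px.
Total width: 2·16 + 14·62 + 13·16 = 1108 px.

1108 px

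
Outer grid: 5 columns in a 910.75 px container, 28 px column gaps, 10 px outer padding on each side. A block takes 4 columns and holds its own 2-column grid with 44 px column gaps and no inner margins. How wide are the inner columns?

331.5 px

Inside the margins: 910.75 − 20 = 890.75 px.
5c + 4·28 = 890.75 → 5c = 778.75 → c = 155.75 px.
Span of 4: 4·155.75 + 3·28 = 623 + 84 = 707 px.
2 columns + 1 column gap: 2d + 1·44 = 707.
2d = 707 − 44 = 663, so d = 331.5 px.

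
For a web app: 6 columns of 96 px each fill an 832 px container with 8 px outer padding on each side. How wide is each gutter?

48 px

Content width = 832 − 2·8 = 816 px.
6 columns take 6·96 = 576 px; remaining 240 splits into 5 gutters.
g = 240 / 5 = 48 px.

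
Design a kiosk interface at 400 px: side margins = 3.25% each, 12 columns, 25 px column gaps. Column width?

400 × (1 − 2·3.25%) = 400 × 93.5% = 374 px for the columns.
374 − 11·25 = 99; ÷12 gives c = 8.25 px.

8.25 px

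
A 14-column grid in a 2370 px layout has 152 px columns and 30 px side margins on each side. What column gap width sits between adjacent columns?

14 px

Content width = 2370 − 2·30 = 2310 px.
14 columns take 14·152 = 2128 px; remaining 182 splits into 13 column gaps.
g = 182 / 13 = 14 px.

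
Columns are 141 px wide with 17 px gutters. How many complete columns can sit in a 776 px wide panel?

5 columns: 5·141 + 4·17 = 773 px ≤ 776.
6 columns: 931 px > 776. So 5.

5 columns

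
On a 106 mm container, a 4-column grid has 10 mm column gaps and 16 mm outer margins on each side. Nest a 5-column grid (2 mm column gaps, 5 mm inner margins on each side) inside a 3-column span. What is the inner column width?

Inside the margins: 106 − 32 = 74 mm.
Subtracting 3 column gaps of 10 leaves 44 for 4 columns, so c = 11 mm.
3 columns plus 2 column gaps: 33 + 20 = 53 mm.
Inner content = 53 − 2·5 = 43 mm.
5d + 4·2 = 43 → 5d = 35 → d = 7 mm.

7 mm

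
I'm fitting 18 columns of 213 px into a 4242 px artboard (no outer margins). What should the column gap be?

Columns use 3834 px, leaving 408 px across 17 column gaps = 24 px each.

24 px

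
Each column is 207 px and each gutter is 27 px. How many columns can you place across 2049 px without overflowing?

8 columns: 8·207 + 7·27 = 1845 px ≤ 2049.
9 columns: 2079 px > 2049. So 8.

8 columns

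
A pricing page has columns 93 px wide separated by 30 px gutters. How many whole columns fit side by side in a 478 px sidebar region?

4 columns: 4·93 + 3·30 = 462 px ≤ 478.
5 columns: 585 px > 478. So 4.

4 columns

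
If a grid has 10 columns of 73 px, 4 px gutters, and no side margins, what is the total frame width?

Total width: 10·73 + 9·4 = 766 px.

766 px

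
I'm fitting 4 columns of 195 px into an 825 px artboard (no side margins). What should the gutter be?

Columns use 780 px, leaving 45 px across 3 gutters = 15 px each.

15 px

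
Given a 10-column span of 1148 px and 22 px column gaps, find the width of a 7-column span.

10 columns + 9 column gaps: 10c + 9·22 = 1148.
10c = 1148 − 198 = 950, so c = 95 px.
7 columns plus 6 column gaps: 665 + 132 = 797 px.

797 px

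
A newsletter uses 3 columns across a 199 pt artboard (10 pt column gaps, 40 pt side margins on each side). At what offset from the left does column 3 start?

Take off 80 pt of margins, leaving 119 pt.
119 − 2·10 = 99; ÷3 gives c = 33 pt.
Column 3 starts at margin + 2·(column + gutter) = 40 + 2·43 = 126 pt.

126 pt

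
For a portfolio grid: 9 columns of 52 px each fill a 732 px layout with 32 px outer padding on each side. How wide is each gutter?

25 px

Take off 64 px of margins, leaving 668 px.
9·52 + 8g = 668 → 8g = 200 → g = 25 px.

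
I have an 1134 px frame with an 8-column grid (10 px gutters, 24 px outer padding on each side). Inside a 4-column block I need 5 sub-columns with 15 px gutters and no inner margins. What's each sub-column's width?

95.6 px

Take off 48 px of margins, leaving 1086 px.
8 columns + 7 gutters: 8c + 7·10 = 1086.
8c = 1086 − 70 = 1016, so c = 127 px.
Span of 4: 4·127 + 3·10 = 508 + 30 = 538 px.
Subtracting 4 gutters of 15 leaves 478 for 5 columns, so d = 95.6 px.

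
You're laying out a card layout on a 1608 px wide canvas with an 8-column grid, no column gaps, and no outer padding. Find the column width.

1608 / 8 = 201 px per column.

201 px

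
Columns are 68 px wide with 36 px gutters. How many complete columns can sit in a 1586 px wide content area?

15 columns

Each extra column adds 68 + 36 = 104 px.
(1586 + 36) / 104 = 15.60, so 15 columns fit.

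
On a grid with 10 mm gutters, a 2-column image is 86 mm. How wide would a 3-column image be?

134 mm

86 − 1·10 = 76; ÷2 gives c = 38 mm.
Span of 3: 3·38 + 2·10 = 114 + 20 = 134 mm.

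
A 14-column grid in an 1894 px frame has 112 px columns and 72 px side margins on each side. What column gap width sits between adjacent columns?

14 px

Content width = 1894 − 2·72 = 1750 px.
14 columns take 14·112 = 1568 px; remaining 182 splits into 13 column gaps.
g = 182 / 13 = 14 px.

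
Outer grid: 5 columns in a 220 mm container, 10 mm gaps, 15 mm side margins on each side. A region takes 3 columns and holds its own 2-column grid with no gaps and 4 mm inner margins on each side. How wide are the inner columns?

Outer content = 220 − 2·15 = 190 mm.
Subtracting 4 gaps of 10 leaves 150 for 5 columns, so c = 30 mm.
3 columns plus 2 gaps: 90 + 20 = 110 mm.
Inner content = 110 − 2·4 = 102 mm.
2d = 102 → d = 51 mm.

51 mm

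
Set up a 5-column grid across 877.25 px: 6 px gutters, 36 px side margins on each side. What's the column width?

Subtract both margins: 877.25 − 2·36 = 805.25 px.
5c + 4·6 = 805.25 → 5c = 781.25 → c = 156.25 px.

156.25 px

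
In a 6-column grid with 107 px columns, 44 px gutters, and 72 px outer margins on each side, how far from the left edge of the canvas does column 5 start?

Before column 5: the margin + 4 columns + 4 gutters.
Offset = 72 + 4·(107 + 44) = 72 + 604 = 676 px.

676 px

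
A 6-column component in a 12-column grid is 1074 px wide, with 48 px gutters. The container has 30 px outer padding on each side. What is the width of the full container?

2256 px

6c + 5·48 = 1074 → 6c = 834 → c = 139 px.
Adding margins, columns and gutters: 60 + 1668 + 528 = 2256 px.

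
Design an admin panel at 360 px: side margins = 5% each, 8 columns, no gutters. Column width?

40.5 px

Each margin = 5% of 360 = 18 px; content = 360 − 2·18 = 324 px.
324 / 8 = 40.5 px per column.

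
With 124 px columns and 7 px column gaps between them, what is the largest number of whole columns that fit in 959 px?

7 columns

Each extra column adds 124 + 7 = 131 px.
(959 + 7) / 131 = 7.37, so 7 columns fit.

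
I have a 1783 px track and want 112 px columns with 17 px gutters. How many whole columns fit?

13 columns

13 columns: 13·112 + 12·17 = 1660 px ≤ 1783.
14 columns: 1789 px > 1783. So 13.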